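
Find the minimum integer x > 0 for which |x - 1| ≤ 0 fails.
Testing positive integers:
x = 1: LHS = |1 - 1| = |0| = 0; 0 ≤ 0 — holds
x = 2: LHS = |2 - 1| = |1| = 1; 1 ≤ 0 — FAILS  ← smallest positive counterexample

Answer: x = 2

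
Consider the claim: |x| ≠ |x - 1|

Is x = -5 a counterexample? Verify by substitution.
Substitute x = -5 into the relation:
x = -5: LHS = |-5| = 5, RHS = |(-5) - 1| = |-6| = 6; 5 ≠ 6 — holds

The relation holds at x = -5, so it is not a counterexample.

Answer: No, x = -5 is not a counterexample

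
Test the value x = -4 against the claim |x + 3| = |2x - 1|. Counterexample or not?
Substitute x = -4 into the relation:
x = -4: LHS = |(-4) + 3| = |-1| = 1, RHS = |2·(-4) - 1| = |-9| = 9; 1 = 9 — FAILS

Since the claim fails at x = -4, this value is a counterexample.

Answer: Yes, x = -4 is a counterexample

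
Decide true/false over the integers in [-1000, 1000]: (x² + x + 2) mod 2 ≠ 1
For a polynomial with integer coefficients, its value mod 2 depends only on x mod 2, so it suffices to check one representative of each residue class, x = 0, 1:
x = 0: LHS = (0² + 0 + 2) mod 2 = 2 mod 2 = 0; 0 ≠ 1 — holds
x = 1: LHS = (1² + 1 + 2) mod 2 = 4 mod 2 = 0; 0 ≠ 1 — holds
The relation holds in every residue class, so the relation holds for every integer in [-1000, 1000].

No counterexample exists.

Answer: True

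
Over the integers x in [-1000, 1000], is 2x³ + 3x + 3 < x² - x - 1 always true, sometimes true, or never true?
Holds at x = -1: LHS = 2·(-1)³ + 3·(-1) + 3 = -2, RHS = (-1)² - (-1) - 1 = 1; -2 < 1 — holds
Fails at x = 0: LHS = 2·0³ + 3·0 + 3 = 3, RHS = 0² - 0 - 1 = -1; 3 < -1 — FAILS
It is satisfied by some integers in the range but not all.

Answer: Sometimes true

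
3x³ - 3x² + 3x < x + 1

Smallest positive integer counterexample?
Testing positive integers:
x = 1: LHS = 3·1³ - 3·1² + 3·1 = 3, RHS = 1 + 1 = 2; 3 < 2 — FAILS  ← smallest positive counterexample

Answer: x = 1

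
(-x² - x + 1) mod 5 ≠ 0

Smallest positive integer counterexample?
Testing positive integers:
x = 1: LHS = (-1² - 1 + 1) mod 5 = (-1) mod 5 = 4; 4 ≠ 0 — holds
x = 2: LHS = (-2² - 2 + 1) mod 5 = (-5) mod 5 = 0; 0 ≠ 0 — FAILS  ← smallest positive counterexample

Answer: x = 2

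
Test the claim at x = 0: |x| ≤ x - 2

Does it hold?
x = 0: LHS = |0| = 0, RHS = 0 - 2 = -2; 0 ≤ -2 — FAILS

The relation fails at x = 0, so x = 0 is a counterexample.

Answer: No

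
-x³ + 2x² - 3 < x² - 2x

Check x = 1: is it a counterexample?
Substitute x = 1 into the relation:
x = 1: LHS = -1³ + 2·1² - 3 = -2, RHS = 1² - 2·1 = -1; -2 < -1 — holds

The claim holds here, so x = 1 is not a counterexample. (A counterexample exists elsewhere, e.g. x = -2.)

Answer: No, x = 1 is not a counterexample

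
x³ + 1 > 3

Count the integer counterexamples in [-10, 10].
Counterexamples in [-10, 10]: {-10, -9, -8, -7, -6, -5, -4, -3, -2, -1, 0, 1}.

Counting them gives 12 values.

Answer: 12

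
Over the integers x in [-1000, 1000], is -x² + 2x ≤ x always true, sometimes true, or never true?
Over all integers in [-1000, 1000], LHS − RHS is largest at x = 0, where it equals 0:
x = 0: LHS = -0² + 2·0 = 0; 0 ≤ 0 — holds
At the ends of the range:
x = -1000: LHS = -(-1000)² + 2·(-1000) = -1002000; -1002000 ≤ -1000 — holds
x = 1000: LHS = -1000² + 2·1000 = -998000; -998000 ≤ 1000 — holds
Hence LHS − RHS is never positive, i.e. LHS ≤ RHS throughout, so the relation holds for every integer in [-1000, 1000].

No counterexample exists.

Answer: Always true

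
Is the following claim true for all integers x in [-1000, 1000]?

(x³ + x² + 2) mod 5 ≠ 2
The claim fails at x = 0:
x = 0: LHS = (0³ + 0² + 2) mod 5 = 2 mod 5 = 2; 2 ≠ 2 — FAILS

Because a single integer refutes it, the statement is false.

Answer: False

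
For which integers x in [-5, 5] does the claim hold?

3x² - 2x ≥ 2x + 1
Holds for: {-5, -4, -3, -2, -1, 2, 3, 4, 5}
Fails for: {0, 1}

Answer: {-5, -4, -3, -2, -1, 2, 3, 4, 5}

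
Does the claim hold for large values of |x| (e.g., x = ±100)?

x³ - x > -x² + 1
x = 100: LHS = 100³ - 100 = 999900, RHS = -100² + 1 = -9999; 999900 > -9999 — holds
x = -100: LHS = (-100)³ - (-100) = -999900, RHS = -(-100)² + 1 = -9999; -999900 > -9999 — FAILS

Answer: Partially: holds for x = 100, fails for x = -100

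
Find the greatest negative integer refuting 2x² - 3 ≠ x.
Testing negative integers from -1 downward:
x = -1: LHS = 2·(-1)² - 3 = -1; -1 ≠ -1 — FAILS  ← closest negative counterexample to 0

Answer: x = -1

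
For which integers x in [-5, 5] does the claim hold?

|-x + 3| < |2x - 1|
Holds for: {-5, -4, -3, 2, 3, 4, 5}
Fails for: {-2, -1, 0, 1}

Answer: {-5, -4, -3, 2, 3, 4, 5}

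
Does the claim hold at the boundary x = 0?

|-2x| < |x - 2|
x = 0: LHS = |-2·0| = |0| = 0, RHS = |0 - 2| = |-2| = 2; 0 < 2 — holds

The relation is satisfied at x = 0.

Answer: Yes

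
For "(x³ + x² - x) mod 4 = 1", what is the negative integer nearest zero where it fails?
Testing negative integers from -1 downward:
x = -1: LHS = ((-1)³ + (-1)² - (-1)) mod 4 = 1 mod 4 = 1; 1 = 1 — holds
x = -2: LHS = ((-2)³ + (-2)² - (-2)) mod 4 = (-2) mod 4 = 2; 2 = 1 — FAILS  ← closest negative counterexample to 0

Answer: x = -2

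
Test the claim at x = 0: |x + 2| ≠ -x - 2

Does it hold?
x = 0: LHS = |0 + 2| = |2| = 2, RHS = -0 - 2 = -2; 2 ≠ -2 — holds

The relation is satisfied at x = 0.

Answer: Yes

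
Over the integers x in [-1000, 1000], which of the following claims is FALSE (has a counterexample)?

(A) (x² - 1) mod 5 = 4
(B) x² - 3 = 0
(A) x = 1: LHS = (1² - 1) mod 5 = 0 mod 5 = 0; 0 = 4 — FAILS
(B) x = 0: LHS = 0² - 3 = -3; -3 = 0 — FAILS

Answer: Both A and B are false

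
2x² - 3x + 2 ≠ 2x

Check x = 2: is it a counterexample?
Substitute x = 2 into the relation:
x = 2: LHS = 2·2² - 3·2 + 2 = 4, RHS = 2·2 = 4; 4 ≠ 4 — FAILS

Since the claim fails at x = 2, this value is a counterexample.

Answer: Yes, x = 2 is a counterexample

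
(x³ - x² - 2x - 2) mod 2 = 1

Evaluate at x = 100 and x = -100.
x = 100: LHS = (100³ - 100² - 2·100 - 2) mod 2 = 989798 mod 2 = 0; 0 = 1 — FAILS
x = -100: LHS = ((-100)³ - (-100)² - 2·(-100) - 2) mod 2 = (-1009802) mod 2 = 0; 0 = 1 — FAILS

Answer: No, fails for both x = 100 and x = -100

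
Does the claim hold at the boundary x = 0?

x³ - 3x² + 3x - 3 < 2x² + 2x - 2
x = 0: LHS = 0³ - 3·0² + 3·0 - 3 = -3, RHS = 2·0² + 2·0 - 2 = -2; -3 < -2 — holds

The relation is satisfied at x = 0.

Answer: Yes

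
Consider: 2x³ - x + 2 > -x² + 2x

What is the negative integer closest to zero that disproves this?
Testing negative integers from -1 downward:
x = -1: LHS = 2·(-1)³ - (-1) + 2 = 1, RHS = -(-1)² + 2·(-1) = -3; 1 > -3 — holds
x = -2: LHS = 2·(-2)³ - (-2) + 2 = -12, RHS = -(-2)² + 2·(-2) = -8; -12 > -8 — FAILS  ← closest negative counterexample to 0

Answer: x = -2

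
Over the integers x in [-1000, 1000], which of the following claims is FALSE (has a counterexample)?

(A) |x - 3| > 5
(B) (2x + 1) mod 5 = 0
(A) x = 0: LHS = |0 - 3| = |-3| = 3; 3 > 5 — FAILS
(B) x = 0: LHS = (2·0 + 1) mod 5 = 1 mod 5 = 1; 1 = 0 — FAILS

Answer: Both A and B are false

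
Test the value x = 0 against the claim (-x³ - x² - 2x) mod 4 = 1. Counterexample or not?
Substitute x = 0 into the relation:
x = 0: LHS = (-0³ - 0² - 2·0) mod 4 = 0 mod 4 = 0; 0 = 1 — FAILS

Since the claim fails at x = 0, this value is a counterexample.

Answer: Yes, x = 0 is a counterexample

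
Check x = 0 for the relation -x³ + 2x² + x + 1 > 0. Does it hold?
x = 0: LHS = -0³ + 2·0² + 0 + 1 = 1; 1 > 0 — holds

The relation is satisfied at x = 0.

Answer: Yes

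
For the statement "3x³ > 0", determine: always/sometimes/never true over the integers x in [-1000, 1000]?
Holds at x = 1: LHS = 3·1³ = 3; 3 > 0 — holds
Fails at x = 0: LHS = 3·0³ = 0; 0 > 0 — FAILS
It is satisfied by some integers in the range but not all.

Answer: Sometimes true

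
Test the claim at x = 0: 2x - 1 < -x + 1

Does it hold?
x = 0: LHS = 2·0 - 1 = -1, RHS = -0 + 1 = 1; -1 < 1 — holds

The relation is satisfied at x = 0.

Answer: Yes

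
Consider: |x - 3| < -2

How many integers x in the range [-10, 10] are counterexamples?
Counterexamples in [-10, 10]: {-10, -9, -8, -7, -6, -5, -4, -3, -2, -1, 0, 1, 2, 3, 4, 5, 6, 7, 8, 9, 10}.

Counting them gives 21 values.

Answer: 21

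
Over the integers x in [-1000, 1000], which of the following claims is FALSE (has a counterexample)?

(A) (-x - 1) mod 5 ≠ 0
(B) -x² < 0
(A) x = -1: LHS = (-(-1) - 1) mod 5 = 0 mod 5 = 0; 0 ≠ 0 — FAILS
(B) x = 0: LHS = -0² = 0; 0 < 0 — FAILS

Answer: Both A and B are false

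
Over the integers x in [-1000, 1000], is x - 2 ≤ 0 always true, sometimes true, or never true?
Holds at x = 0: LHS = 0 - 2 = -2; -2 ≤ 0 — holds
Fails at x = 3: LHS = 3 - 2 = 1; 1 ≤ 0 — FAILS
It is satisfied by some integers in the range but not all.

Answer: Sometimes true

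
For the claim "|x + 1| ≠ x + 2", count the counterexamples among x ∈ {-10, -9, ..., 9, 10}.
Track d = LHS − RHS over the integers in [-10, 10]. Equality would need d = 0, but d changes sign only between consecutive integers, jumping over 0:
x = -2: LHS = |(-2) + 1| = |-1| = 1, RHS = (-2) + 2 = 0; 1 ≠ 0 — holds  (d = 1)
x = -1: LHS = |(-1) + 1| = |0| = 0, RHS = (-1) + 2 = 1; 0 ≠ 1 — holds  (d = -1)
Away from these crossings d keeps a constant sign, and checking every integer in [-10, 10] confirms d ≠ 0 throughout. Hence the two sides are never equal, so the relation holds for every integer in [-10, 10].

No counterexample appears in that range.

Answer: 0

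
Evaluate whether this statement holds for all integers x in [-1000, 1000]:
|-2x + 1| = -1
The claim fails at x = 0:
x = 0: LHS = |-2·0 + 1| = |1| = 1; 1 = -1 — FAILS

Because a single integer refutes it, the statement is false.

Answer: False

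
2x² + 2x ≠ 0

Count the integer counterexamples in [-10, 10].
Counterexamples in [-10, 10]: {-1, 0}.

Counting them gives 2 values.

Answer: 2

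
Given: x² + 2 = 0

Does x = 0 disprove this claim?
Substitute x = 0 into the relation:
x = 0: LHS = 0² + 2 = 2; 2 = 0 — FAILS

Since the claim fails at x = 0, this value is a counterexample.

Answer: Yes, x = 0 is a counterexample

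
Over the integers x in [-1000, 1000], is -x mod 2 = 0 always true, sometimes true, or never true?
Holds at x = 0: LHS = (-0) mod 2 = 0 mod 2 = 0; 0 = 0 — holds
Fails at x = 1: LHS = (-1) mod 2 = 1; 1 = 0 — FAILS
It is satisfied by some integers in the range but not all.

Answer: Sometimes true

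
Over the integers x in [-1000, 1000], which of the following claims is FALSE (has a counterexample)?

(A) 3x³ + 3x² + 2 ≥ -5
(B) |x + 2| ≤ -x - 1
(A) x = -2: LHS = 3·(-2)³ + 3·(-2)² + 2 = -10; -10 ≥ -5 — FAILS
(B) x = 0: LHS = |0 + 2| = |2| = 2, RHS = -0 - 1 = -1; 2 ≤ -1 — FAILS

Answer: Both A and B are false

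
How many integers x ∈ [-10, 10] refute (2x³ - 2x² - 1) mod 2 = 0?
Counterexamples in [-10, 10]: {-10, -9, -8, -7, -6, -5, -4, -3, -2, -1, 0, 1, 2, 3, 4, 5, 6, 7, 8, 9, 10}.

Counting them gives 21 values.

Answer: 21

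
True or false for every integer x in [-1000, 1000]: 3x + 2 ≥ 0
The claim fails at x = -1:
x = -1: LHS = 3·(-1) + 2 = -1; -1 ≥ 0 — FAILS

Because a single integer refutes it, the statement is false.

Answer: False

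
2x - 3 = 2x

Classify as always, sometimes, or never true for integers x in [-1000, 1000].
Over all integers in [-1000, 1000], LHS − RHS is always negative; it is closest to 0 at x = 0, where it equals -3:
x = 0: LHS = 2·0 - 3 = -3, RHS = 2·0 = 0; -3 = 0 — FAILS
At the ends of the range:
x = -1000: LHS = 2·(-1000) - 3 = -2003, RHS = 2·(-1000) = -2000; -2003 = -2000 — FAILS
x = 1000: LHS = 2·1000 - 3 = 1997, RHS = 2·1000 = 2000; 1997 = 2000 — FAILS
Hence LHS − RHS is never 0, i.e. the two sides are never equal, so the claimed relation (=) fails for every integer in [-1000, 1000].

No integer in the range satisfies it.

Answer: Never true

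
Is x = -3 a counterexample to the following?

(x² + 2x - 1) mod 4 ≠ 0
Substitute x = -3 into the relation:
x = -3: LHS = ((-3)² + 2·(-3) - 1) mod 4 = 2 mod 4 = 2; 2 ≠ 0 — holds

The relation holds at x = -3, so it is not a counterexample.

Answer: No, x = -3 is not a counterexample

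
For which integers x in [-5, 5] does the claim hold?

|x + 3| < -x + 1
Holds for: {-5, -4, -3, -2}
Fails for: {-1, 0, 1, 2, 3, 4, 5}

Answer: {-5, -4, -3, -2}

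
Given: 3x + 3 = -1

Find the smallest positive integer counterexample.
Testing positive integers:
x = 1: LHS = 3·1 + 3 = 6; 6 = -1 — FAILS  ← smallest positive counterexample

Answer: x = 1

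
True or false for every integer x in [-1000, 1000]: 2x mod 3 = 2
The claim fails at x = 0:
x = 0: LHS = (2·0) mod 3 = 0 mod 3 = 0; 0 = 2 — FAILS

Because a single integer refutes it, the statement is false.

Answer: False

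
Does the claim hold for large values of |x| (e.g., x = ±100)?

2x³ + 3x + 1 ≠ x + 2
x = 100: LHS = 2·100³ + 3·100 + 1 = 2000301, RHS = 100 + 2 = 102; 2000301 ≠ 102 — holds
x = -100: LHS = 2·(-100)³ + 3·(-100) + 1 = -2000299, RHS = (-100) + 2 = -98; -2000299 ≠ -98 — holds

Answer: Yes, holds for both x = 100 and x = -100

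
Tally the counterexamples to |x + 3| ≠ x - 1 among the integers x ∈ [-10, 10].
Over all integers in [-10, 10], LHS − RHS is always positive; it is smallest at x = 0, where it equals 4:
x = 0: LHS = |0 + 3| = |3| = 3, RHS = 0 - 1 = -1; 3 ≠ -1 — holds
At the ends of the range:
x = -10: LHS = |(-10) + 3| = |-7| = 7, RHS = (-10) - 1 = -11; 7 ≠ -11 — holds
x = 10: LHS = |10 + 3| = |13| = 13, RHS = 10 - 1 = 9; 13 ≠ 9 — holds
Hence LHS − RHS is never 0, i.e. the two sides are never equal, so the relation holds for every integer in [-10, 10].

No counterexample appears in that range.

Answer: 0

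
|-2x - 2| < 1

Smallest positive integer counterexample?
Testing positive integers:
x = 1: LHS = |-2·1 - 2| = |-4| = 4; 4 < 1 — FAILS  ← smallest positive counterexample

Answer: x = 1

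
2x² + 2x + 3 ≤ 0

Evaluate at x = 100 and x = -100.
x = 100: LHS = 2·100² + 2·100 + 3 = 20203; 20203 ≤ 0 — FAILS
x = -100: LHS = 2·(-100)² + 2·(-100) + 3 = 19803; 19803 ≤ 0 — FAILS

Answer: No, fails for both x = 100 and x = -100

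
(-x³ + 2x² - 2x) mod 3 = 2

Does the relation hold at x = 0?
x = 0: LHS = (-0³ + 2·0² - 2·0) mod 3 = 0 mod 3 = 0; 0 = 2 — FAILS

The relation fails at x = 0, so x = 0 is a counterexample.

Answer: No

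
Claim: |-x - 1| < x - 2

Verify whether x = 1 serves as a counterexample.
Substitute x = 1 into the relation:
x = 1: LHS = |-1 - 1| = |-2| = 2, RHS = 1 - 2 = -1; 2 < -1 — FAILS

Since the claim fails at x = 1, this value is a counterexample.

Answer: Yes, x = 1 is a counterexample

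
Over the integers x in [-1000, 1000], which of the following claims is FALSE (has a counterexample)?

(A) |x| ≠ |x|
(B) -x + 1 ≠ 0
(A) x = 0: LHS = |0| = 0, RHS = |0| = 0; 0 ≠ 0 — FAILS
(B) x = 1: LHS = -1 + 1 = 0; 0 ≠ 0 — FAILS

Answer: Both A and B are false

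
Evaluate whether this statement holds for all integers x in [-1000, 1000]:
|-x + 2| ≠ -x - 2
Over all integers in [-1000, 1000], LHS − RHS is always positive; it is smallest at x = 0, where it equals 4:
x = 0: LHS = |-0 + 2| = |2| = 2, RHS = -0 - 2 = -2; 2 ≠ -2 — holds
At the ends of the range:
x = -1000: LHS = |-(-1000) + 2| = |1002| = 1002, RHS = -(-1000) - 2 = 998; 1002 ≠ 998 — holds
x = 1000: LHS = |-1000 + 2| = |-998| = 998, RHS = -1000 - 2 = -1002; 998 ≠ -1002 — holds
Hence LHS − RHS is never 0, i.e. the two sides are never equal, so the relation holds for every integer in [-1000, 1000].

No counterexample exists.

Answer: True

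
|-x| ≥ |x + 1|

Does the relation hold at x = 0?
x = 0: LHS = |-0| = |0| = 0, RHS = |0 + 1| = |1| = 1; 0 ≥ 1 — FAILS

The relation fails at x = 0, so x = 0 is a counterexample.

Answer: No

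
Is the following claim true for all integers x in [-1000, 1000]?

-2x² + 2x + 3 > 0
The claim fails at x = -1:
x = -1: LHS = -2·(-1)² + 2·(-1) + 3 = -1; -1 > 0 — FAILS

Because a single integer refutes it, the statement is false.

Answer: False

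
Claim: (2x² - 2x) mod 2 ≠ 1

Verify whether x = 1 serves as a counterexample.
Substitute x = 1 into the relation:
x = 1: LHS = (2·1² - 2·1) mod 2 = 0 mod 2 = 0; 0 ≠ 1 — holds

The relation holds at x = 1, so it is not a counterexample.

Answer: No, x = 1 is not a counterexample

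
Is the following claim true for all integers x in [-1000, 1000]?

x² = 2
The claim fails at x = 0:
x = 0: LHS = 0² = 0; 0 = 2 — FAILS

Because a single integer refutes it, the statement is false.

Answer: False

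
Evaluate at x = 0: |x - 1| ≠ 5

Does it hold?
x = 0: LHS = |0 - 1| = |-1| = 1; 1 ≠ 5 — holds

The relation is satisfied at x = 0.

Answer: Yes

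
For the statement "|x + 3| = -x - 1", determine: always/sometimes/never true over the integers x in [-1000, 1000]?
Holds at x = -2: LHS = |(-2) + 3| = |1| = 1, RHS = -(-2) - 1 = 1; 1 = 1 — holds
Fails at x = 0: LHS = |0 + 3| = |3| = 3, RHS = -0 - 1 = -1; 3 = -1 — FAILS
It is satisfied by some integers in the range but not all.

Answer: Sometimes true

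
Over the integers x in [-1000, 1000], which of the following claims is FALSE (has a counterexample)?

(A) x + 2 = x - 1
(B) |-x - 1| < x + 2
(A) x = 0: LHS = 0 + 2 = 2, RHS = 0 - 1 = -1; 2 = -1 — FAILS
(B) x = -2: LHS = |-(-2) - 1| = |1| = 1, RHS = (-2) + 2 = 0; 1 < 0 — FAILS

Answer: Both A and B are false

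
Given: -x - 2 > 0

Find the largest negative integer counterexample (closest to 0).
Testing negative integers from -1 downward:
x = -1: LHS = -(-1) - 2 = -1; -1 > 0 — FAILS  ← closest negative counterexample to 0

Answer: x = -1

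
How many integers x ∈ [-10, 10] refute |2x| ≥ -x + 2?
Counterexamples in [-10, 10]: {-1, 0}.

Counting them gives 2 values.

Answer: 2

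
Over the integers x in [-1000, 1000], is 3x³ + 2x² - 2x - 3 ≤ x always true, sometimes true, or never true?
Holds at x = 0: LHS = 3·0³ + 2·0² - 2·0 - 3 = -3; -3 ≤ 0 — holds
Fails at x = 2: LHS = 3·2³ + 2·2² - 2·2 - 3 = 25; 25 ≤ 2 — FAILS
It is satisfied by some integers in the range but not all.

Answer: Sometimes true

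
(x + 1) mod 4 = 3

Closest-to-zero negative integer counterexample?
Testing negative integers from -1 downward:
x = -1: LHS = ((-1) + 1) mod 4 = 0 mod 4 = 0; 0 = 3 — FAILS  ← closest negative counterexample to 0

Answer: x = -1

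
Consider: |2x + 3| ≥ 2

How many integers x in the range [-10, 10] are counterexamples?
Counterexamples in [-10, 10]: {-2, -1}.

Counting them gives 2 values.

Answer: 2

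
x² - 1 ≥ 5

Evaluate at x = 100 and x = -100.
x = 100: LHS = 100² - 1 = 9999; 9999 ≥ 5 — holds
x = -100: LHS = (-100)² - 1 = 9999; 9999 ≥ 5 — holds

Answer: Yes, holds for both x = 100 and x = -100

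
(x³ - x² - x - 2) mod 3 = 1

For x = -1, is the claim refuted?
Substitute x = -1 into the relation:
x = -1: LHS = ((-1)³ - (-1)² - (-1) - 2) mod 3 = (-3) mod 3 = 0; 0 = 1 — FAILS

Since the claim fails at x = -1, this value is a counterexample.

Answer: Yes, x = -1 is a counterexample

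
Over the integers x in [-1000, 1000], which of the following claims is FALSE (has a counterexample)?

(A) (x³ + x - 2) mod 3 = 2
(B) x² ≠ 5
(A) x = 0: LHS = (0³ + 0 - 2) mod 3 = (-2) mod 3 = 1; 1 = 2 — FAILS

(B) Track d = LHS − RHS over the integers in [-1000, 1000]. Equality would need d = 0, but d changes sign only between consecutive integers, jumping over 0:
x = -3: LHS = (-3)² = 9; 9 ≠ 5 — holds  (d = 4)
x = -2: LHS = (-2)² = 4; 4 ≠ 5 — holds  (d = -1)
x = 2: LHS = 2² = 4; 4 ≠ 5 — holds  (d = -1)
x = 3: LHS = 3² = 9; 9 ≠ 5 — holds  (d = 4)
Away from these crossings d keeps a constant sign, and checking every integer in [-1000, 1000] confirms d ≠ 0 throughout. Hence the two sides are never equal, so the relation holds for every integer in [-1000, 1000].

Only (A) has a counterexample.

Answer: A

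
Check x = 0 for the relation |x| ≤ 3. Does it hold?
x = 0: LHS = |0| = 0; 0 ≤ 3 — holds

The relation is satisfied at x = 0.

Answer: Yes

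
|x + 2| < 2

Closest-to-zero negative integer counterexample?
Testing negative integers from -1 downward:
x = -1: LHS = |(-1) + 2| = |1| = 1; 1 < 2 — holds
x = -2: LHS = |(-2) + 2| = |0| = 0; 0 < 2 — holds
x = -3: LHS = |(-3) + 2| = |-1| = 1; 1 < 2 — holds
x = -4: LHS = |(-4) + 2| = |-2| = 2; 2 < 2 — FAILS  ← closest negative counterexample to 0

Answer: x = -4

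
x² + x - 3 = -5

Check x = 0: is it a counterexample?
Substitute x = 0 into the relation:
x = 0: LHS = 0² + 0 - 3 = -3; -3 = -5 — FAILS

Since the claim fails at x = 0, this value is a counterexample.

Answer: Yes, x = 0 is a counterexample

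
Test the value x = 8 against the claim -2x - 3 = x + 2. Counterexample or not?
Substitute x = 8 into the relation:
x = 8: LHS = -2·8 - 3 = -19, RHS = 8 + 2 = 10; -19 = 10 — FAILS

Since the claim fails at x = 8, this value is a counterexample.

Answer: Yes, x = 8 is a counterexample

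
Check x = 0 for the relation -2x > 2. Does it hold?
x = 0: LHS = -2·0 = 0; 0 > 2 — FAILS

The relation fails at x = 0, so x = 0 is a counterexample.

Answer: No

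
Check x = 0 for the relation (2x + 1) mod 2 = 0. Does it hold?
x = 0: LHS = (2·0 + 1) mod 2 = 1 mod 2 = 1; 1 = 0 — FAILS

The relation fails at x = 0, so x = 0 is a counterexample.

Answer: No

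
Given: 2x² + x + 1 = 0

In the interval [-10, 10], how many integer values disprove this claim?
Counterexamples in [-10, 10]: {-10, -9, -8, -7, -6, -5, -4, -3, -2, -1, 0, 1, 2, 3, 4, 5, 6, 7, 8, 9, 10}.

Counting them gives 21 values.

Answer: 21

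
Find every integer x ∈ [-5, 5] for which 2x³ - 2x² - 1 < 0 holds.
Holds for: {-5, -4, -3, -2, -1, 0, 1}
Fails for: {2, 3, 4, 5}

Answer: {-5, -4, -3, -2, -1, 0, 1}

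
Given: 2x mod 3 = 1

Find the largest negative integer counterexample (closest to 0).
Testing negative integers from -1 downward:
x = -1: LHS = (2·(-1)) mod 3 = (-2) mod 3 = 1; 1 = 1 — holds
x = -2: LHS = (2·(-2)) mod 3 = (-4) mod 3 = 2; 2 = 1 — FAILS  ← closest negative counterexample to 0

Answer: x = -2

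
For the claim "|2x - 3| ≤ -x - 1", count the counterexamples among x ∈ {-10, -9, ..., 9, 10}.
Counterexamples in [-10, 10]: {-10, -9, -8, -7, -6, -5, -4, -3, -2, -1, 0, 1, 2, 3, 4, 5, 6, 7, 8, 9, 10}.

Counting them gives 21 values.

Answer: 21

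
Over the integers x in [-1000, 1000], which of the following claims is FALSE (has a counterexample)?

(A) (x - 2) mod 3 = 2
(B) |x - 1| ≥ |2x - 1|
(A) x = 0: LHS = (0 - 2) mod 3 = (-2) mod 3 = 1; 1 = 2 — FAILS
(B) x = 1: LHS = |1 - 1| = |0| = 0, RHS = |2·1 - 1| = |1| = 1; 0 ≥ 1 — FAILS

Answer: Both A and B are false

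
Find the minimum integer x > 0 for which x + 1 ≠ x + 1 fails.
Testing positive integers:
x = 1: LHS = 1 + 1 = 2, RHS = 1 + 1 = 2; 2 ≠ 2 — FAILS  ← smallest positive counterexample

Answer: x = 1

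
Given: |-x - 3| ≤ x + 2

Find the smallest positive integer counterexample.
Testing positive integers:
x = 1: LHS = |-1 - 3| = |-4| = 4, RHS = 1 + 2 = 3; 4 ≤ 3 — FAILS  ← smallest positive counterexample

Answer: x = 1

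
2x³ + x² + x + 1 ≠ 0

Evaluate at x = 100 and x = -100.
x = 100: LHS = 2·100³ + 100² + 100 + 1 = 2010101; 2010101 ≠ 0 — holds
x = -100: LHS = 2·(-100)³ + (-100)² + (-100) + 1 = -1990099; -1990099 ≠ 0 — holds

Answer: Yes, holds for both x = 100 and x = -100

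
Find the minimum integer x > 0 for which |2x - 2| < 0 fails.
Testing positive integers:
x = 1: LHS = |2·1 - 2| = |0| = 0; 0 < 0 — FAILS  ← smallest positive counterexample

Answer: x = 1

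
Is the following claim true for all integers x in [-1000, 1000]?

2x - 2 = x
The claim fails at x = 0:
x = 0: LHS = 2·0 - 2 = -2; -2 = 0 — FAILS

Because a single integer refutes it, the statement is false.

Answer: False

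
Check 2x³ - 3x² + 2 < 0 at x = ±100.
x = 100: LHS = 2·100³ - 3·100² + 2 = 1970002; 1970002 < 0 — FAILS
x = -100: LHS = 2·(-100)³ - 3·(-100)² + 2 = -2029998; -2029998 < 0 — holds

Answer: Partially: fails for x = 100, holds for x = -100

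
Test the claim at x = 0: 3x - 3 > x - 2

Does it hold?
x = 0: LHS = 3·0 - 3 = -3, RHS = 0 - 2 = -2; -3 > -2 — FAILS

The relation fails at x = 0, so x = 0 is a counterexample.

Answer: No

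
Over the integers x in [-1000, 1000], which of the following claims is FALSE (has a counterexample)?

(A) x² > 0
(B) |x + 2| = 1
(A) x = 0: LHS = 0² = 0; 0 > 0 — FAILS
(B) x = 0: LHS = |0 + 2| = |2| = 2; 2 = 1 — FAILS

Answer: Both A and B are false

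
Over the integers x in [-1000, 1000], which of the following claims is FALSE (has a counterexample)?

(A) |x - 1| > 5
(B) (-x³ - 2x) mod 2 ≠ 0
(A) x = 0: LHS = |0 - 1| = |-1| = 1; 1 > 5 — FAILS
(B) x = 0: LHS = (-0³ - 2·0) mod 2 = 0 mod 2 = 0; 0 ≠ 0 — FAILS

Answer: Both A and B are false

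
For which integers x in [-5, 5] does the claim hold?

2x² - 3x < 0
Holds for: {1}
Fails for: {-5, -4, -3, -2, -1, 0, 2, 3, 4, 5}

Answer: {1}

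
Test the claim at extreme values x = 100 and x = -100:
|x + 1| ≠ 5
x = 100: LHS = |100 + 1| = |101| = 101; 101 ≠ 5 — holds
x = -100: LHS = |(-100) + 1| = |-99| = 99; 99 ≠ 5 — holds

Answer: Yes, holds for both x = 100 and x = -100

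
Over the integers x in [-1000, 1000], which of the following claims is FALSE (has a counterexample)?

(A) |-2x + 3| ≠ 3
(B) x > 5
(A) x = 0: LHS = |-2·0 + 3| = |3| = 3; 3 ≠ 3 — FAILS
(B) x = 0: 0 > 5 — FAILS

Answer: Both A and B are false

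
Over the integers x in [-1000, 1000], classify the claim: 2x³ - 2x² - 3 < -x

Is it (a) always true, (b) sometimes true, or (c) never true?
Holds at x = 0: LHS = 2·0³ - 2·0² - 3 = -3, RHS = -0 = 0; -3 < 0 — holds
Fails at x = 2: LHS = 2·2³ - 2·2² - 3 = 5; 5 < -2 — FAILS
It is satisfied by some integers in the range but not all.

Answer: Sometimes true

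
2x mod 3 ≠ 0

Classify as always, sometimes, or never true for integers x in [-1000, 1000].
Holds at x = 1: LHS = (2·1) mod 3 = 2 mod 3 = 2; 2 ≠ 0 — holds
Fails at x = 0: LHS = (2·0) mod 3 = 0 mod 3 = 0; 0 ≠ 0 — FAILS
It is satisfied by some integers in the range but not all.

Answer: Sometimes true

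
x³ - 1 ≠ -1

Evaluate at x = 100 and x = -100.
x = 100: LHS = 100³ - 1 = 999999; 999999 ≠ -1 — holds
x = -100: LHS = (-100)³ - 1 = -1000001; -1000001 ≠ -1 — holds

Answer: Yes, holds for both x = 100 and x = -100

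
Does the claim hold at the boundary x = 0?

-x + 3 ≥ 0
x = 0: LHS = -0 + 3 = 3; 3 ≥ 0 — holds

The relation is satisfied at x = 0.

Answer: Yes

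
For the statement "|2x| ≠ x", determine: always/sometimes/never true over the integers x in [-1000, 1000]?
Holds at x = 1: LHS = |2·1| = |2| = 2; 2 ≠ 1 — holds
Fails at x = 0: LHS = |2·0| = |0| = 0; 0 ≠ 0 — FAILS
It is satisfied by some integers in the range but not all.

Answer: Sometimes true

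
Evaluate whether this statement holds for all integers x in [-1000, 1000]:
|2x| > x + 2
The claim fails at x = 0:
x = 0: LHS = |2·0| = |0| = 0, RHS = 0 + 2 = 2; 0 > 2 — FAILS

Because a single integer refutes it, the statement is false.

Answer: False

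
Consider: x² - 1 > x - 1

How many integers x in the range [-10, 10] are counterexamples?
Counterexamples in [-10, 10]: {0, 1}.

Counting them gives 2 values.

Answer: 2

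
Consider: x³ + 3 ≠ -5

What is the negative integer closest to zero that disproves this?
Testing negative integers from -1 downward:
x = -1: LHS = (-1)³ + 3 = 2; 2 ≠ -5 — holds
x = -2: LHS = (-2)³ + 3 = -5; -5 ≠ -5 — FAILS  ← closest negative counterexample to 0

Answer: x = -2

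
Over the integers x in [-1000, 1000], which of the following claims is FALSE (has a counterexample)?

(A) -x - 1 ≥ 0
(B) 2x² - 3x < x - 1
(A) x = 0: LHS = -0 - 1 = -1; -1 ≥ 0 — FAILS
(B) x = 0: LHS = 2·0² - 3·0 = 0, RHS = 0 - 1 = -1; 0 < -1 — FAILS

Answer: Both A and B are false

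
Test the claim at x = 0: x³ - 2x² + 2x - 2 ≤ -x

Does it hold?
x = 0: LHS = 0³ - 2·0² + 2·0 - 2 = -2, RHS = -0 = 0; -2 ≤ 0 — holds

The relation is satisfied at x = 0.

Answer: Yes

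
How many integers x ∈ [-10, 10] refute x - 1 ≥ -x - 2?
Counterexamples in [-10, 10]: {-10, -9, -8, -7, -6, -5, -4, -3, -2, -1}.

Counting them gives 10 values.

Answer: 10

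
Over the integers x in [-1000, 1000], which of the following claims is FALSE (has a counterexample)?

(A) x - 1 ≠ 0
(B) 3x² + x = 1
(A) x = 1: LHS = 1 - 1 = 0; 0 ≠ 0 — FAILS
(B) x = 0: LHS = 3·0² + 0 = 0; 0 = 1 — FAILS

Answer: Both A and B are false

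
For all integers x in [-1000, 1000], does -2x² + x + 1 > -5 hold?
The claim fails at x = 2:
x = 2: LHS = -2·2² + 2 + 1 = -5; -5 > -5 — FAILS

Because a single integer refutes it, the statement is false.

Answer: False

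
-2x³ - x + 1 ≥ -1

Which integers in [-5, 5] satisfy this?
Holds for: {-5, -4, -3, -2, -1, 0}
Fails for: {1, 2, 3, 4, 5}

Answer: {-5, -4, -3, -2, -1, 0}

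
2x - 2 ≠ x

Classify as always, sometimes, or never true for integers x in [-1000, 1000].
Holds at x = 0: LHS = 2·0 - 2 = -2; -2 ≠ 0 — holds
Fails at x = 2: LHS = 2·2 - 2 = 2; 2 ≠ 2 — FAILS
It is satisfied by some integers in the range but not all.

Answer: Sometimes true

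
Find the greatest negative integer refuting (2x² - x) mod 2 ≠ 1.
Testing negative integers from -1 downward:
x = -1: LHS = (2·(-1)² - (-1)) mod 2 = 3 mod 2 = 1; 1 ≠ 1 — FAILS  ← closest negative counterexample to 0

Answer: x = -1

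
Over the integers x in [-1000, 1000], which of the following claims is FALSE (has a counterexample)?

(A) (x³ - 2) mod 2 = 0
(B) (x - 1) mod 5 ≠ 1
(A) x = 1: LHS = (1³ - 2) mod 2 = (-1) mod 2 = 1; 1 = 0 — FAILS
(B) x = 2: LHS = (2 - 1) mod 5 = 1 mod 5 = 1; 1 ≠ 1 — FAILS

Answer: Both A and B are false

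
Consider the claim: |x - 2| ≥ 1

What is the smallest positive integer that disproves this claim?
Testing positive integers:
x = 1: LHS = |1 - 2| = |-1| = 1; 1 ≥ 1 — holds
x = 2: LHS = |2 - 2| = |0| = 0; 0 ≥ 1 — FAILS  ← smallest positive counterexample

Answer: x = 2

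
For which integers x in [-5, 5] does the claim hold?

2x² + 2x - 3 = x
Holds for: {1}
Fails for: {-5, -4, -3, -2, -1, 0, 2, 3, 4, 5}

Answer: {1}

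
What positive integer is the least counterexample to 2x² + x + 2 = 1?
Testing positive integers:
x = 1: LHS = 2·1² + 1 + 2 = 5; 5 = 1 — FAILS  ← smallest positive counterexample

Answer: x = 1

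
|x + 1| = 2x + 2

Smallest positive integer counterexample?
Testing positive integers:
x = 1: LHS = |1 + 1| = |2| = 2, RHS = 2·1 + 2 = 4; 2 = 4 — FAILS  ← smallest positive counterexample

Answer: x = 1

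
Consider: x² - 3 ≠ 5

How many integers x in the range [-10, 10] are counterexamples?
Track d = LHS − RHS over the integers in [-10, 10]. Equality would need d = 0, but d changes sign only between consecutive integers, jumping over 0:
x = -3: LHS = (-3)² - 3 = 6; 6 ≠ 5 — holds  (d = 1)
x = -2: LHS = (-2)² - 3 = 1; 1 ≠ 5 — holds  (d = -4)
x = 2: LHS = 2² - 3 = 1; 1 ≠ 5 — holds  (d = -4)
x = 3: LHS = 3² - 3 = 6; 6 ≠ 5 — holds  (d = 1)
Away from these crossings d keeps a constant sign, and checking every integer in [-10, 10] confirms d ≠ 0 throughout. Hence the two sides are never equal, so the relation holds for every integer in [-10, 10].

No counterexample appears in that range.

Answer: 0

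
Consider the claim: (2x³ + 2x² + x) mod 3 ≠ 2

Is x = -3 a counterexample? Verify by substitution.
Substitute x = -3 into the relation:
x = -3: LHS = (2·(-3)³ + 2·(-3)² + (-3)) mod 3 = (-39) mod 3 = 0; 0 ≠ 2 — holds

The claim holds here, so x = -3 is not a counterexample. (A counterexample exists elsewhere, e.g. x = 1.)

Answer: No, x = -3 is not a counterexample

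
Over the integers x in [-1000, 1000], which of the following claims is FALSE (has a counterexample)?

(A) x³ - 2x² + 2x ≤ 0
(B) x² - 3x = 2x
(A) x = 1: LHS = 1³ - 2·1² + 2·1 = 1; 1 ≤ 0 — FAILS
(B) x = 1: LHS = 1² - 3·1 = -2, RHS = 2·1 = 2; -2 = 2 — FAILS

Answer: Both A and B are false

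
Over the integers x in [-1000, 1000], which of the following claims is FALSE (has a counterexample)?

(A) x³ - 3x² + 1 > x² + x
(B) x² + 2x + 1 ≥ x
(A) x = 1: LHS = 1³ - 3·1² + 1 = -1, RHS = 1² + 1 = 2; -1 > 2 — FAILS

(B) Over all integers in [-1000, 1000], LHS − RHS is smallest at x = 0, where it equals 1:
x = 0: LHS = 0² + 2·0 + 1 = 1; 1 ≥ 0 — holds
At the ends of the range:
x = -1000: LHS = (-1000)² + 2·(-1000) + 1 = 998001; 998001 ≥ -1000 — holds
x = 1000: LHS = 1000² + 2·1000 + 1 = 1002001; 1002001 ≥ 1000 — holds
Hence LHS − RHS is never negative, i.e. LHS ≥ RHS throughout, so the relation holds for every integer in [-1000, 1000].

Only (A) has a counterexample.

Answer: A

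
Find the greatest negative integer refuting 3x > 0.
Testing negative integers from -1 downward:
x = -1: LHS = 3·(-1) = -3; -3 > 0 — FAILS  ← closest negative counterexample to 0

Answer: x = -1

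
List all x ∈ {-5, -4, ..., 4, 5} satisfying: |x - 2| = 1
Holds for: {1, 3}
Fails for: {-5, -4, -3, -2, -1, 0, 2, 4, 5}

Answer: {1, 3}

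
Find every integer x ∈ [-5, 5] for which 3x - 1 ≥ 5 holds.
Holds for: {2, 3, 4, 5}
Fails for: {-5, -4, -3, -2, -1, 0, 1}

Answer: {2, 3, 4, 5}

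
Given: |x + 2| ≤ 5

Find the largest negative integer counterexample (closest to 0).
Testing negative integers from -1 downward:
(x = -1 through x = -2 all satisfy the relation; showing from x = -3.)
x = -3: LHS = |(-3) + 2| = |-1| = 1; 1 ≤ 5 — holds
x = -4: LHS = |(-4) + 2| = |-2| = 2; 2 ≤ 5 — holds
x = -5: LHS = |(-5) + 2| = |-3| = 3; 3 ≤ 5 — holds
x = -6: LHS = |(-6) + 2| = |-4| = 4; 4 ≤ 5 — holds
x = -7: LHS = |(-7) + 2| = |-5| = 5; 5 ≤ 5 — holds
x = -8: LHS = |(-8) + 2| = |-6| = 6; 6 ≤ 5 — FAILS  ← closest negative counterexample to 0

Answer: x = -8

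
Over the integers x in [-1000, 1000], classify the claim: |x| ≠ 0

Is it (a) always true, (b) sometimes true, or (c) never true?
Holds at x = 1: LHS = |1| = 1; 1 ≠ 0 — holds
Fails at x = 0: LHS = |0| = 0; 0 ≠ 0 — FAILS
It is satisfied by some integers in the range but not all.

Answer: Sometimes true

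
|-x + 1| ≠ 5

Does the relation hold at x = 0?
x = 0: LHS = |-0 + 1| = |1| = 1; 1 ≠ 5 — holds

The relation is satisfied at x = 0.

Answer: Yes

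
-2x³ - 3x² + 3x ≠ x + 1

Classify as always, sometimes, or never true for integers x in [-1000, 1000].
Track d = LHS − RHS over the integers in [-1000, 1000]. Equality would need d = 0, but d changes sign only between consecutive integers, jumping over 0:
x = -3: LHS = -2·(-3)³ - 3·(-3)² + 3·(-3) = 18, RHS = (-3) + 1 = -2; 18 ≠ -2 — holds  (d = 20)
x = -2: LHS = -2·(-2)³ - 3·(-2)² + 3·(-2) = -2, RHS = (-2) + 1 = -1; -2 ≠ -1 — holds  (d = -1)
Away from these crossings d keeps a constant sign, and checking every integer in [-1000, 1000] confirms d ≠ 0 throughout. Hence the two sides are never equal, so the relation holds for every integer in [-1000, 1000].

No counterexample exists.

Answer: Always true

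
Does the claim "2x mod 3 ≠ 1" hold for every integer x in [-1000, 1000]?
The claim fails at x = -1:
x = -1: LHS = (2·(-1)) mod 3 = (-2) mod 3 = 1; 1 ≠ 1 — FAILS

Because a single integer refutes it, the statement is false.

Answer: False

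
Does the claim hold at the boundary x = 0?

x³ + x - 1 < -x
x = 0: LHS = 0³ + 0 - 1 = -1, RHS = -0 = 0; -1 < 0 — holds

The relation is satisfied at x = 0.

Answer: Yes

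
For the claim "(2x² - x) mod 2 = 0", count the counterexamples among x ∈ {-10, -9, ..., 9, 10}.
Counterexamples in [-10, 10]: {-9, -7, -5, -3, -1, 1, 3, 5, 7, 9}.

Counting them gives 10 values.

Answer: 10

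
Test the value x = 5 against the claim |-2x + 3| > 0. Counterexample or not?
Substitute x = 5 into the relation:
x = 5: LHS = |-2·5 + 3| = |-7| = 7; 7 > 0 — holds

The relation holds at x = 5, so it is not a counterexample.

Answer: No, x = 5 is not a counterexample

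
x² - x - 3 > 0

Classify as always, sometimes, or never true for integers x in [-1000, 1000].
Holds at x = -2: LHS = (-2)² - (-2) - 3 = 3; 3 > 0 — holds
Fails at x = 0: LHS = 0² - 0 - 3 = -3; -3 > 0 — FAILS
It is satisfied by some integers in the range but not all.

Answer: Sometimes true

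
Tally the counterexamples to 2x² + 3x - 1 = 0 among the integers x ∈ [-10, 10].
Counterexamples in [-10, 10]: {-10, -9, -8, -7, -6, -5, -4, -3, -2, -1, 0, 1, 2, 3, 4, 5, 6, 7, 8, 9, 10}.

Counting them gives 21 values.

Answer: 21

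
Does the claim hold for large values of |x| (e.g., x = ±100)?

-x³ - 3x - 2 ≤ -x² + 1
x = 100: LHS = -100³ - 3·100 - 2 = -1000302, RHS = -100² + 1 = -9999; -1000302 ≤ -9999 — holds
x = -100: LHS = -(-100)³ - 3·(-100) - 2 = 1000298, RHS = -(-100)² + 1 = -9999; 1000298 ≤ -9999 — FAILS

Answer: Partially: holds for x = 100, fails for x = -100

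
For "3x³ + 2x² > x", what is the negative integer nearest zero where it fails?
Testing negative integers from -1 downward:
x = -1: LHS = 3·(-1)³ + 2·(-1)² = -1; -1 > -1 — FAILS  ← closest negative counterexample to 0

Answer: x = -1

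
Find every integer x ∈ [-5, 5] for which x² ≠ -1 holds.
Over all integers in [-5, 5], LHS − RHS is always positive; it is smallest at x = 0, where it equals 1:
x = 0: LHS = 0² = 0; 0 ≠ -1 — holds
At the ends of the range:
x = -5: LHS = (-5)² = 25; 25 ≠ -1 — holds
x = 5: LHS = 5² = 25; 25 ≠ -1 — holds
Hence LHS − RHS is never 0, i.e. the two sides are never equal, so the relation holds for every integer in [-5, 5].

Answer: All integers in [-5, 5]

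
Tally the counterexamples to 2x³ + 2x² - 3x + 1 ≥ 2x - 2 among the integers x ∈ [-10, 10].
Counterexamples in [-10, 10]: {-10, -9, -8, -7, -6, -5, -4, -3}.

Counting them gives 8 values.

Answer: 8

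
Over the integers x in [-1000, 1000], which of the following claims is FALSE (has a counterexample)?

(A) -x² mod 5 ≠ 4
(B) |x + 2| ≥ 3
(A) x = 1: LHS = (-1²) mod 5 = (-1) mod 5 = 4; 4 ≠ 4 — FAILS
(B) x = 0: LHS = |0 + 2| = |2| = 2; 2 ≥ 3 — FAILS

Answer: Both A and B are false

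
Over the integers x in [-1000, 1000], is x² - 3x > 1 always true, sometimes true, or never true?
Holds at x = -1: LHS = (-1)² - 3·(-1) = 4; 4 > 1 — holds
Fails at x = 0: LHS = 0² - 3·0 = 0; 0 > 1 — FAILS
It is satisfied by some integers in the range but not all.

Answer: Sometimes true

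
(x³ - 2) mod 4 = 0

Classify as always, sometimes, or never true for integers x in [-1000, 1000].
For a polynomial with integer coefficients, its value mod 4 depends only on x mod 4, so it suffices to check one representative of each residue class, x = 0, 1, 2, 3:
x = 0: LHS = (0³ - 2) mod 4 = (-2) mod 4 = 2; 2 = 0 — FAILS
x = 1: LHS = (1³ - 2) mod 4 = (-1) mod 4 = 3; 3 = 0 — FAILS
x = 2: LHS = (2³ - 2) mod 4 = 6 mod 4 = 2; 2 = 0 — FAILS
x = 3: LHS = (3³ - 2) mod 4 = 25 mod 4 = 1; 1 = 0 — FAILS
The relation fails in every residue class, so the claimed relation (=) fails for every integer in [-1000, 1000].

No integer in the range satisfies it.

Answer: Never true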